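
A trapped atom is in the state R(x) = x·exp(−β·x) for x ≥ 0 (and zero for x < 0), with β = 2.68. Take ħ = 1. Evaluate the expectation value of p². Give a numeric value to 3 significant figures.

7.18

p² R = −ħ² d²R/dx²; ⟨p²⟩ = −ħ² ∫ R*·R'' dx / ∫|R|² dx.
Differentiate x·exp(−β·x) with the product rule; every integrand then reduces to terms xʲ·e^(−2βx) on [0, ∞), with ∫₀^∞ xʲ·e^(−2βx) dx = j!/(2β)^(j+1).
State is unnormalized: ∫|R|² dx = 0.012988, and ∫R*·(−ħ² R'') dx = 0.093284, so ⟨p²⟩ = 0.093284 / 0.012988.
⟨p²⟩ = 7.1824.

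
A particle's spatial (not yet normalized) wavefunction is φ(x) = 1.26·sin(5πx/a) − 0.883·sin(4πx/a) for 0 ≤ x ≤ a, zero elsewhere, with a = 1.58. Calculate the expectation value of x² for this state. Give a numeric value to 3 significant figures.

1.30

⟨x²⟩ = ∫ x²·|φ|² dx / ∫|φ|² dx (integrals over the domain).
On 0 ≤ x ≤ a (j ≠ l): ∫sin²(jπx/a) dx = a/2, ∫sin(jπx/a)·sin(lπx/a) dx = 0; diagonal moments ∫x·sin²(jπx/a) dx = a²/4, ∫x²·sin²(jπx/a) dx = a³·(1/6 − 1/(4j²π²)); cross terms ∫x·sin(jπx/a)·sin(lπx/a) dx = 0 for j + l even and −4jla²/(π²(j² − l²)²) for j + l odd, ∫x²·sin(jπx/a)·sin(lπx/a) dx = (−1)^(j+l)·4jla³/(π²(j² − l²)²); higher powers the same way via product-to-sum and parts.
State is unnormalized: ∫|φ|² dx = 1.8702, and ∫φ*·x²·φ dx = 2.4233, so ⟨x²⟩ = 2.4233 / 1.8702.
⟨x²⟩ = 1.2958.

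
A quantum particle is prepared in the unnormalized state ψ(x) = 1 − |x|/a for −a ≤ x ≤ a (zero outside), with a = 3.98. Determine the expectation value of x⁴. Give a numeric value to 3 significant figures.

7.17

⟨x⁴⟩ = ∫ x⁴·|ψ|² dx / ∫|ψ|² dx (integrals over the domain).
ψ is even, so ∫ over [−a, a] = 2∫₀ᵃ with ψ = 1 − x/a there: ∫₀ᵃ (1 − x/a)² dx = a/3, ∫₀ᵃ x²(1 − x/a)² dx = a³/30, ∫₀ᵃ x⁴(1 − x/a)² dx = a⁵/105.
State is unnormalized: ∫|ψ|² dx = 2.6533, and ∫ψ*·x⁴·ψ dx = 19.022, so ⟨x⁴⟩ = 19.022 / 2.6533.
⟨x⁴⟩ = 7.1691.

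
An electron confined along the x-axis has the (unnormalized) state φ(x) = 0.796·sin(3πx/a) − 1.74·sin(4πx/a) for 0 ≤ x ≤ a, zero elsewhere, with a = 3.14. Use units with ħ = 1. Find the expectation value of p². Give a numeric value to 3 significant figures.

14.8

p² φ = −ħ² d²φ/dx²; ⟨p²⟩ = −ħ² ∫ φ*·φ'' dx / ∫|φ|² dx.
d²/dx² sin(jπx/a) = −(jπ/a)²·sin(jπx/a); on 0 ≤ x ≤ a, ∫sin²(jπx/a) dx = a/2 and ∫sin(jπx/a)·sin(lπx/a) dx = 0 for j ≠ l, so only diagonal terms survive in ∫|φ|² and ∫φ·φ″; ∫φ·φ′ dx = [φ²/2] between the walls = 0.
State is unnormalized: ∫|φ|² dx = 5.7481, and ∫φ*·(−ħ² φ'') dx = 85.093, so ⟨p²⟩ = 85.093 / 5.7481.
⟨p²⟩ = 14.804.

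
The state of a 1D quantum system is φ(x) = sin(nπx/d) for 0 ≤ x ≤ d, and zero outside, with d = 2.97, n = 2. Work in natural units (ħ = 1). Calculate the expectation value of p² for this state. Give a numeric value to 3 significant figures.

p² φ = −ħ² d²φ/dx²; ⟨p²⟩ = −ħ² ∫ φ*·φ'' dx / ∫|φ|² dx.
d/dx sin(nπx/d) = (nπ/d)·cos(nπx/d) and d²/dx² sin(nπx/d) = −(nπ/d)²·sin(nπx/d); on 0 ≤ x ≤ d, ∫sin²(nπx/d) dx = d/2 and ∫sin(nπx/d)·cos(nπx/d) dx = 0.
State is unnormalized: ∫|φ|² dx = 1.4850, and ∫φ*·(−ħ² φ'') dx = 6.6462, so ⟨p²⟩ = 6.6462 / 1.4850.
⟨p²⟩ = 4.4756.

4.48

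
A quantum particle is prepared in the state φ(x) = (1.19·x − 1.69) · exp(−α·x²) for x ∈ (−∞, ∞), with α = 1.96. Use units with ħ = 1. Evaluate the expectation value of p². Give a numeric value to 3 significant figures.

2.19

p² φ = −ħ² d²φ/dx²; ⟨p²⟩ = −ħ² ∫ φ*·φ'' dx / ∫|φ|² dx.
Expand each integrand as polynomial × e^(−2αx²) and use ∫x^(2j)·e^(−2αx²) dx = (2j−1)!!/(4α)^j · √(π/(2α)), odd powers → 0; here √(π/(2α)) = 0.89522. Differentiate with the product rule, d/dx e^(−αx²) = −2αx·e^(−αx²).
State is unnormalized: ∫|φ|² dx = 2.7186, and ∫φ*·(−ħ² φ'') dx = 5.9622, so ⟨p²⟩ = 5.9622 / 2.7186.
⟨p²⟩ = 2.1932.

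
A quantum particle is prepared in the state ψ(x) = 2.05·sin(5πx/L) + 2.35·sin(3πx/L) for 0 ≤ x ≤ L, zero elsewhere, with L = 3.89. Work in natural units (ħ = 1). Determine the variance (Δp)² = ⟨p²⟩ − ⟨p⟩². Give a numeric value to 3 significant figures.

Compute ⟨p⟩ and ⟨p²⟩ separately; (Δp)² = ⟨p²⟩ − ⟨p⟩².
d²/dx² sin(jπx/L) = −(jπ/L)²·sin(jπx/L); on 0 ≤ x ≤ L, ∫sin²(jπx/L) dx = L/2 and ∫sin(jπx/L)·sin(lπx/L) dx = 0 for j ≠ l, so only diagonal terms survive in ∫|ψ|² and ∫ψ·ψ″; ∫ψ·ψ′ dx = [ψ²/2] between the walls = 0.
Normalization: ∫|ψ|² dx = 18.915.
⟨p⟩ = 0.0000 and ⟨p²⟩ = 10.380.
(Δp)² = 10.380 − (0.0000)² = 10.380.

10.4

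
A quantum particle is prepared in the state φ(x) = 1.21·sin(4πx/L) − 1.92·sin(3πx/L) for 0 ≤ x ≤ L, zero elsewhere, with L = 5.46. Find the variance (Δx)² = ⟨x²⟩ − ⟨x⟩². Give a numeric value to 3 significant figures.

Compute ⟨x⟩ and ⟨x²⟩ separately, then (Δx)² = ⟨x²⟩ − ⟨x⟩².
On 0 ≤ x ≤ L (j ≠ l): ∫sin²(jπx/L) dx = L/2, ∫sin(jπx/L)·sin(lπx/L) dx = 0; diagonal moments ∫x·sin²(jπx/L) dx = L²/4, ∫x²·sin²(jπx/L) dx = L³·(1/6 − 1/(4j²π²)); cross terms ∫x·sin(jπx/L)·sin(lπx/L) dx = 0 for j + l even and −4jlL²/(π²(j² − l²)²) for j + l odd, ∫x²·sin(jπx/L)·sin(lπx/L) dx = (−1)^(j+l)·4jlL³/(π²(j² − l²)²); higher powers the same way via product-to-sum and parts.
Normalization: ∫|φ|² dx = 14.061.
⟨x⟩ = 3.7078 and ⟨x²⟩ = 15.129.
(Δx)² = 15.129 − (3.7078)² = 1.3813.

1.38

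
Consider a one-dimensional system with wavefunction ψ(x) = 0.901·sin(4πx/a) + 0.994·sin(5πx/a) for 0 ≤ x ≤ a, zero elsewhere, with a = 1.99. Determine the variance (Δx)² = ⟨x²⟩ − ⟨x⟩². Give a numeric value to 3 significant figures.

Compute ⟨x⟩ and ⟨x²⟩ separately, then (Δx)² = ⟨x²⟩ − ⟨x⟩².
On 0 ≤ x ≤ a (j ≠ l): ∫sin²(jπx/a) dx = a/2, ∫sin(jπx/a)·sin(lπx/a) dx = 0; diagonal moments ∫x·sin²(jπx/a) dx = a²/4, ∫x²·sin²(jπx/a) dx = a³·(1/6 − 1/(4j²π²)); cross terms ∫x·sin(jπx/a)·sin(lπx/a) dx = 0 for j + l even and −4jla²/(π²(j² − l²)²) for j + l odd, ∫x²·sin(jπx/a)·sin(lπx/a) dx = (−1)^(j+l)·4jla³/(π²(j² − l²)²); higher powers the same way via product-to-sum and parts.
Normalization: ∫|ψ|² dx = 1.7908.
⟨x⟩ = 0.59863 and ⟨x²⟩ = 0.52120.
(Δx)² = 0.52120 − (0.59863)² = 0.16284.

0.163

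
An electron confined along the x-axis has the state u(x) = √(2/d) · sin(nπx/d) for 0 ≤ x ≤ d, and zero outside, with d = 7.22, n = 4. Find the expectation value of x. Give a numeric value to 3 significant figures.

3.61

⟨x⟩ = ∫ x·|u|² dx (integrals over the domain).
With sin²θ = (1 − cos2θ)/2 on 0 ≤ x ≤ d: ∫sin²(nπx/d) dx = d/2, ∫x·sin²(nπx/d) dx = d²/4, ∫x²·sin²(nπx/d) dx = d³·(1/6 − 1/(4n²π²)); higher powers xᵏ the same way, integrating xᵏ·cos(2nπx/d) by parts.
⟨x⟩ = 3.6100.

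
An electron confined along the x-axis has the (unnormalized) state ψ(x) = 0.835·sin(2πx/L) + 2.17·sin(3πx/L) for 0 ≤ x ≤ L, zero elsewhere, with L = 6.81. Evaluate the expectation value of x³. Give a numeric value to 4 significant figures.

⟨x³⟩ = ∫ x³·|ψ|² dx / ∫|ψ|² dx (integrals over the domain).
On 0 ≤ x ≤ L (j ≠ l): ∫sin²(jπx/L) dx = L/2, ∫sin(jπx/L)·sin(lπx/L) dx = 0; diagonal moments ∫x·sin²(jπx/L) dx = L²/4, ∫x²·sin²(jπx/L) dx = L³·(1/6 − 1/(4j²π²)); cross terms ∫x·sin(jπx/L)·sin(lπx/L) dx = 0 for j + l even and −4jlL²/(π²(j² − l²)²) for j + l odd, ∫x²·sin(jπx/L)·sin(lπx/L) dx = (−1)^(j+l)·4jlL³/(π²(j² − l²)²); higher powers the same way via product-to-sum and parts.
State is unnormalized: ∫|ψ|² dx = 18.408, and ∫ψ*·x³·ψ dx = 738.54, so ⟨x³⟩ = 738.54 / 18.408.
⟨x³⟩ = 40.121.

40.12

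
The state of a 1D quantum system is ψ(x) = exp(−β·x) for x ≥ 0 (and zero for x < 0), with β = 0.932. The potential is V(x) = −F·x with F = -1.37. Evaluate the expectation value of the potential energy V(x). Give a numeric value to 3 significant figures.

⟨V⟩ = ∫ V(x)·|ψ|² dx / ∫|ψ|² dx.
Every integrand reduces to terms xʲ·e^(−2βx) on [0, ∞); use ∫₀^∞ xʲ·e^(−2βx) dx = j!/(2β)^(j+1).
State is unnormalized: ∫|ψ|² dx = 0.53648, and ∫ψ*·V(x)·ψ dx = 0.39430, so ⟨V⟩ = 0.39430 / 0.53648.
⟨V⟩ = 0.73498.

0.735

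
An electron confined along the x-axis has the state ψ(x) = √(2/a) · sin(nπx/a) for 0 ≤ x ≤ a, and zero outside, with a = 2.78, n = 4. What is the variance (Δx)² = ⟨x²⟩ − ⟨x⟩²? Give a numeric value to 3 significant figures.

0.620

Compute ⟨x⟩ and ⟨x²⟩ separately, then (Δx)² = ⟨x²⟩ − ⟨x⟩².
With sin²θ = (1 − cos2θ)/2 on 0 ≤ x ≤ a: ∫sin²(nπx/a) dx = a/2, ∫x·sin²(nπx/a) dx = a²/4, ∫x²·sin²(nπx/a) dx = a³·(1/6 − 1/(4n²π²)); higher powers xᵏ the same way, integrating xᵏ·cos(2nπx/a) by parts.
⟨x⟩ = 1.3900 and ⟨x²⟩ = 2.5517.
(Δx)² = 2.5517 − (1.3900)² = 0.61956.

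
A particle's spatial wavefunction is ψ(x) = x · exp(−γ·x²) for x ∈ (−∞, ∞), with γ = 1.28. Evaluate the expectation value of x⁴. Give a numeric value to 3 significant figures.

0.572

⟨x⁴⟩ = ∫ x⁴·|ψ|² dx / ∫|ψ|² dx (integrals over the domain).
Expand each integrand as polynomial × e^(−2γx²) and use ∫x^(2j)·e^(−2γx²) dx = (2j−1)!!/(4γ)^j · √(π/(2γ)), odd powers → 0; here √(π/(2γ)) = 1.1078.
State is unnormalized: ∫|ψ|² dx = 0.21636, and ∫ψ*·x⁴·ψ dx = 0.12380, so ⟨x⁴⟩ = 0.12380 / 0.21636.
⟨x⁴⟩ = 0.57220.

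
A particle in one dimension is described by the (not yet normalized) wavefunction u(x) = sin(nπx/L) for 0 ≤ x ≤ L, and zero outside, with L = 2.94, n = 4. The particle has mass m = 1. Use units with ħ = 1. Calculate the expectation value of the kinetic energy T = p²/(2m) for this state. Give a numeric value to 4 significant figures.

9.135

T = −(ħ²/2m) d²/dx², so ⟨T⟩ = −(ħ²/2m) ∫ u*·u'' dx / ∫|u|² dx; with m = 1.
d/dx sin(nπx/L) = (nπ/L)·cos(nπx/L) and d²/dx² sin(nπx/L) = −(nπ/L)²·sin(nπx/L); on 0 ≤ x ≤ L, ∫sin²(nπx/L) dx = L/2 and ∫sin(nπx/L)·cos(nπx/L) dx = 0.
State is unnormalized: ∫|u|² dx = 1.4700, and ∫u*·(−ħ²/2m · u'') dx = 13.428, so ⟨T⟩ = 13.428 / 1.4700.
⟨T⟩ = 9.1347.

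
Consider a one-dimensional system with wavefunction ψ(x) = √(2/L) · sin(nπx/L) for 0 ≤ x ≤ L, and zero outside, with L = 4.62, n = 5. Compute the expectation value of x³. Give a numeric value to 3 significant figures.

⟨x³⟩ = ∫ x³·|ψ|² dx (integrals over the domain).
With sin²θ = (1 − cos2θ)/2 on 0 ≤ x ≤ L: ∫sin²(nπx/L) dx = L/2, ∫x·sin²(nπx/L) dx = L²/4, ∫x²·sin²(nπx/L) dx = L³·(1/6 − 1/(4n²π²)); higher powers xᵏ the same way, integrating xᵏ·cos(2nπx/L) by parts.
⟨x³⟩ = 24.353.

24.4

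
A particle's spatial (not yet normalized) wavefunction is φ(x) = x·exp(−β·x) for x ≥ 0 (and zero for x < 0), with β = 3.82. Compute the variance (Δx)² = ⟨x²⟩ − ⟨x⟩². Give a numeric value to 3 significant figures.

0.0514

Compute ⟨x⟩ and ⟨x²⟩ separately, then (Δx)² = ⟨x²⟩ − ⟨x⟩².
Every integrand reduces to terms xʲ·e^(−2βx) on [0, ∞); use ∫₀^∞ xʲ·e^(−2βx) dx = j!/(2β)^(j+1).
Normalization: ∫|φ|² dx = 0.0044849.
⟨x⟩ = 0.39267 and ⟨x²⟩ = 0.20559.
(Δx)² = 0.20559 − (0.39267)² = 0.051397.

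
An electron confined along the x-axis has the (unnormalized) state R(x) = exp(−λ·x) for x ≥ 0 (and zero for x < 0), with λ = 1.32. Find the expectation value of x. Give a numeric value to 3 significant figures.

⟨x⟩ = ∫ x·|R|² dx / ∫|R|² dx (integrals over the domain).
Every integrand reduces to terms xʲ·e^(−2λx) on [0, ∞); use ∫₀^∞ xʲ·e^(−2λx) dx = j!/(2λ)^(j+1).
State is unnormalized: ∫|R|² dx = 0.37879, and ∫R*·x·R dx = 0.14348, so ⟨x⟩ = 0.14348 / 0.37879.
⟨x⟩ = 0.37879.

0.379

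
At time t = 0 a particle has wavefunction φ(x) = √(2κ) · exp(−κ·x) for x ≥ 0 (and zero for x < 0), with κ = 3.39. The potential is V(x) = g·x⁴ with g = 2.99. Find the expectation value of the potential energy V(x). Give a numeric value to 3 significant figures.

⟨V⟩ = ∫ V(x)·|φ|² dx.
Every integrand reduces to terms xʲ·e^(−2κx) on [0, ∞); use ∫₀^∞ xʲ·e^(−2κx) dx = j!/(2κ)^(j+1).
⟨V⟩ = 0.033960.

0.0340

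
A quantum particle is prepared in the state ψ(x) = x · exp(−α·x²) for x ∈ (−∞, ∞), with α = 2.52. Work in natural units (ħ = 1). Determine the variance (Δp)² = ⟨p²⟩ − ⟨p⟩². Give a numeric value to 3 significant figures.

7.56

Compute ⟨p⟩ and ⟨p²⟩ separately; (Δp)² = ⟨p²⟩ − ⟨p⟩².
Expand each integrand as polynomial × e^(−2αx²) and use ∫x^(2j)·e^(−2αx²) dx = (2j−1)!!/(4α)^j · √(π/(2α)), odd powers → 0; here √(π/(2α)) = 0.78951. Differentiate with the product rule, d/dx e^(−αx²) = −2αx·e^(−αx²).
Normalization: ∫|ψ|² dx = 0.078325.
⟨p⟩ = 0.0000 and ⟨p²⟩ = 7.5600.
(Δp)² = 7.5600 − (0.0000)² = 7.5600.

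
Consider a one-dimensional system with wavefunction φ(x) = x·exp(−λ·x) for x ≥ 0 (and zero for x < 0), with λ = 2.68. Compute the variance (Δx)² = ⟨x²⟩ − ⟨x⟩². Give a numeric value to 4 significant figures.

0.1044

Compute ⟨x⟩ and ⟨x²⟩ separately, then (Δx)² = ⟨x²⟩ − ⟨x⟩².
Every integrand reduces to terms xʲ·e^(−2λx) on [0, ∞); use ∫₀^∞ xʲ·e^(−2λx) dx = j!/(2λ)^(j+1).
Normalization: ∫|φ|² dx = 0.012988.
⟨x⟩ = 0.55970 and ⟨x²⟩ = 0.41769.
(Δx)² = 0.41769 − (0.55970)² = 0.10442.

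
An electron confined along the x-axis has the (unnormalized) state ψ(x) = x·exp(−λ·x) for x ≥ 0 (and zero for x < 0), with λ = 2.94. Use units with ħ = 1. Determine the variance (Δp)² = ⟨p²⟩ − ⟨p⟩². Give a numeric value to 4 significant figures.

8.644

Compute ⟨p⟩ and ⟨p²⟩ separately; (Δp)² = ⟨p²⟩ − ⟨p⟩².
Differentiate x·exp(−λ·x) with the product rule; every integrand then reduces to terms xʲ·e^(−2λx) on [0, ∞), with ∫₀^∞ xʲ·e^(−2λx) dx = j!/(2λ)^(j+1).
Normalization: ∫|ψ|² dx = 0.0098378.
⟨p⟩ = 0.0000 and ⟨p²⟩ = 8.6436.
(Δp)² = 8.6436 − (0.0000)² = 8.6436.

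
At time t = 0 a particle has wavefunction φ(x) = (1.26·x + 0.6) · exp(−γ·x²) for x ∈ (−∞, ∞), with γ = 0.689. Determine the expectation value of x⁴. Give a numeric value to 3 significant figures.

⟨x⁴⟩ = ∫ x⁴·|φ|² dx / ∫|φ|² dx (integrals over the domain).
Expand each integrand as polynomial × e^(−2γx²) and use ∫x^(2j)·e^(−2γx²) dx = (2j−1)!!/(4γ)^j · √(π/(2γ)), odd powers → 0; here √(π/(2γ)) = 1.5099.
State is unnormalized: ∫|φ|² dx = 1.4134, and ∫φ*·x⁴·φ dx = 1.9324, so ⟨x⁴⟩ = 1.9324 / 1.4134.
⟨x⁴⟩ = 1.3672.

1.37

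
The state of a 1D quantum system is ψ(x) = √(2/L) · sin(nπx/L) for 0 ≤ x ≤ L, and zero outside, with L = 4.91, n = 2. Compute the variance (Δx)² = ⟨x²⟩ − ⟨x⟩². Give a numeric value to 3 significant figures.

Compute ⟨x⟩ and ⟨x²⟩ separately, then (Δx)² = ⟨x²⟩ − ⟨x⟩².
With sin²θ = (1 − cos2θ)/2 on 0 ≤ x ≤ L: ∫sin²(nπx/L) dx = L/2, ∫x·sin²(nπx/L) dx = L²/4, ∫x²·sin²(nπx/L) dx = L³·(1/6 − 1/(4n²π²)); higher powers xᵏ the same way, integrating xᵏ·cos(2nπx/L) by parts.
⟨x⟩ = 2.4550 and ⟨x²⟩ = 7.7307.
(Δx)² = 7.7307 − (2.4550)² = 1.7037.

1.70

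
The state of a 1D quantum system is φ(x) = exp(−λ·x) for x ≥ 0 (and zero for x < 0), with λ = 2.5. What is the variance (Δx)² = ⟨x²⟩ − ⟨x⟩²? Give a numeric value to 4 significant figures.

0.04000

Compute ⟨x⟩ and ⟨x²⟩ separately, then (Δx)² = ⟨x²⟩ − ⟨x⟩².
Every integrand reduces to terms xʲ·e^(−2λx) on [0, ∞); use ∫₀^∞ xʲ·e^(−2λx) dx = j!/(2λ)^(j+1).
Normalization: ∫|φ|² dx = 0.20000.
⟨x⟩ = 0.20000 and ⟨x²⟩ = 0.080000.
(Δx)² = 0.080000 − (0.20000)² = 0.040000.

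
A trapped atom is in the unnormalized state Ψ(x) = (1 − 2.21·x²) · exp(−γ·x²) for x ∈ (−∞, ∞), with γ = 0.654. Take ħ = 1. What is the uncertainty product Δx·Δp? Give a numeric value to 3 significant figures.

Δx = √(⟨x²⟩−⟨x⟩²), Δp = √(⟨p²⟩−⟨p⟩²).
Expand each integrand as polynomial × e^(−2γx²) and use ∫x^(2j)·e^(−2γx²) dx = (2j−1)!!/(4γ)^j · √(π/(2γ)), odd powers → 0; here √(π/(2γ)) = 1.5498. Differentiate with the product rule, d/dx e^(−γx²) = −2γx·e^(−γx²).
Normalization: ∫|Ψ|² dx = 2.2495.
⟨x⟩ = 0.0000, ⟨x²⟩ = 1.7478 ⇒ Δx = 1.3221.
⟨p⟩ = 0.0000, ⟨p²⟩ = 3.4629 ⇒ Δp = 1.8609.
Δx·Δp = 2.4602.

2.46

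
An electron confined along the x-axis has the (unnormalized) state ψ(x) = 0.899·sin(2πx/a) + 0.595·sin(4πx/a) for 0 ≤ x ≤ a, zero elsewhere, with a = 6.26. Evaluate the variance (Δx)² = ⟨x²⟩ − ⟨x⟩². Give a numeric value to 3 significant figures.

Compute ⟨x⟩ and ⟨x²⟩ separately, then (Δx)² = ⟨x²⟩ − ⟨x⟩².
On 0 ≤ x ≤ a (j ≠ l): ∫sin²(jπx/a) dx = a/2, ∫sin(jπx/a)·sin(lπx/a) dx = 0; diagonal moments ∫x·sin²(jπx/a) dx = a²/4, ∫x²·sin²(jπx/a) dx = a³·(1/6 − 1/(4j²π²)); cross terms ∫x·sin(jπx/a)·sin(lπx/a) dx = 0 for j + l even and −4jla²/(π²(j² − l²)²) for j + l odd, ∫x²·sin(jπx/a)·sin(lπx/a) dx = (−1)^(j+l)·4jla³/(π²(j² − l²)²); higher powers the same way via product-to-sum and parts.
Normalization: ∫|ψ|² dx = 3.6378.
⟨x⟩ = 3.1300 and ⟨x²⟩ = 14.304.
(Δx)² = 14.304 − (3.1300)² = 4.5071.

4.51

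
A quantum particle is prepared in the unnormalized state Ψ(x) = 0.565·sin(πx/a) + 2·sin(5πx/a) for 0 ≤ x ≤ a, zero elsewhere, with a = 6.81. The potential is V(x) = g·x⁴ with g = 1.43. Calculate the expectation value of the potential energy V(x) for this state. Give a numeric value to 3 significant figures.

606.

⟨V⟩ = ∫ V(x)·|Ψ|² dx / ∫|Ψ|² dx.
On 0 ≤ x ≤ a (j ≠ l): ∫sin²(jπx/a) dx = a/2, ∫sin(jπx/a)·sin(lπx/a) dx = 0; diagonal moments ∫x·sin²(jπx/a) dx = a²/4, ∫x²·sin²(jπx/a) dx = a³·(1/6 − 1/(4j²π²)); cross terms ∫x·sin(jπx/a)·sin(lπx/a) dx = 0 for j + l even and −4jla²/(π²(j² − l²)²) for j + l odd, ∫x²·sin(jπx/a)·sin(lπx/a) dx = (−1)^(j+l)·4jla³/(π²(j² − l²)²); higher powers the same way via product-to-sum and parts.
State is unnormalized: ∫|Ψ|² dx = 14.707, and ∫Ψ*·V(x)·Ψ dx = 8905.2, so ⟨V⟩ = 8905.2 / 14.707.
⟨V⟩ = 605.51.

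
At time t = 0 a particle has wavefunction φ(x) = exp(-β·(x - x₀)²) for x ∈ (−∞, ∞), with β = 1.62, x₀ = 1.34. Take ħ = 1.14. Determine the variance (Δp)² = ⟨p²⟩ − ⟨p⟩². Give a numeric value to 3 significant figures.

Compute ⟨p⟩ and ⟨p²⟩ separately; (Δp)² = ⟨p²⟩ − ⟨p⟩².
Gaussian moments (u = x − x₀): ∫u^(2j)·e^(−2βu²) du = (2j−1)!!/(4β)^j · √(π/(2β)), odd powers integrate to 0; here √(π/(2β)) = 0.98470. Derivatives: d/dx e^(−βu²) = −2βu·e^(−βu²), d²/dx² e^(−βu²) = (4β²u² − 2β)·e^(−βu²).
Normalization: ∫|φ|² dx = 0.98470.
⟨p⟩ = 0.0000 and ⟨p²⟩ = 2.1054.
(Δp)² = 2.1054 − (0.0000)² = 2.1054.

2.11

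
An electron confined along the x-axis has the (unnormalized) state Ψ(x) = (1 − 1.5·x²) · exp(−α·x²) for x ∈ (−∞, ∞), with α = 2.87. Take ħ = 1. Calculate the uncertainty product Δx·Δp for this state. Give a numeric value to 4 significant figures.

Δx = √(⟨x²⟩−⟨x⟩²), Δp = √(⟨p²⟩−⟨p⟩²).
Expand each integrand as polynomial × e^(−2αx²) and use ∫x^(2j)·e^(−2αx²) dx = (2j−1)!!/(4α)^j · √(π/(2α)), odd powers → 0; here √(π/(2α)) = 0.73981. Differentiate with the product rule, d/dx e^(−αx²) = −2αx·e^(−αx²).
Normalization: ∫|Ψ|² dx = 0.58437.
⟨x⟩ = 0.0000, ⟨x²⟩ = 0.052064 ⇒ Δx = 0.22818.
⟨p⟩ = 0.0000, ⟨p²⟩ = 5.0171 ⇒ Δp = 2.2399.
Δx·Δp = 0.51109.

0.5111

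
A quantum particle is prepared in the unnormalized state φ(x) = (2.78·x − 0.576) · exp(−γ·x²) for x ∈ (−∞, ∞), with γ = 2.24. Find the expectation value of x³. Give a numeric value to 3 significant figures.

⟨x³⟩ = ∫ x³·|φ|² dx / ∫|φ|² dx (integrals over the domain).
Expand each integrand as polynomial × e^(−2γx²) and use ∫x^(2j)·e^(−2γx²) dx = (2j−1)!!/(4γ)^j · √(π/(2γ)), odd powers → 0; here √(π/(2γ)) = 0.83741.
State is unnormalized: ∫|φ|² dx = 1.0001, and ∫φ*·x³·φ dx = -0.10022, so ⟨x³⟩ = -0.10022 / 1.0001.
⟨x³⟩ = -0.10020.

-0.100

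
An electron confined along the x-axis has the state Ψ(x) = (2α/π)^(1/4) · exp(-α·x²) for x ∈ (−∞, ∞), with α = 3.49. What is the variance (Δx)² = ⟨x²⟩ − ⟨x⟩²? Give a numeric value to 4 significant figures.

0.07163

Compute ⟨x⟩ and ⟨x²⟩ separately, then (Δx)² = ⟨x²⟩ − ⟨x⟩².
Gaussian moments: ∫x^(2j)·e^(−2αx²) dx = (2j−1)!!/(4α)^j · √(π/(2α)), odd powers integrate to 0; here √(π/(2α)) = 0.67088.
⟨x⟩ = 0.0000 and ⟨x²⟩ = 0.071633.
(Δx)² = 0.071633 − (0.0000)² = 0.071633.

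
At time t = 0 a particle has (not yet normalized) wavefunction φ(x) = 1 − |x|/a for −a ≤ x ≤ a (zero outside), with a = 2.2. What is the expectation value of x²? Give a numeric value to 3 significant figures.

0.484

⟨x²⟩ = ∫ x²·|φ|² dx / ∫|φ|² dx (integrals over the domain).
φ is even, so ∫ over [−a, a] = 2∫₀ᵃ with φ = 1 − x/a there: ∫₀ᵃ (1 − x/a)² dx = a/3, ∫₀ᵃ x²(1 − x/a)² dx = a³/30, ∫₀ᵃ x⁴(1 − x/a)² dx = a⁵/105.
State is unnormalized: ∫|φ|² dx = 1.4667, and ∫φ*·x²·φ dx = 0.70987, so ⟨x²⟩ = 0.70987 / 1.4667.
⟨x²⟩ = 0.48400.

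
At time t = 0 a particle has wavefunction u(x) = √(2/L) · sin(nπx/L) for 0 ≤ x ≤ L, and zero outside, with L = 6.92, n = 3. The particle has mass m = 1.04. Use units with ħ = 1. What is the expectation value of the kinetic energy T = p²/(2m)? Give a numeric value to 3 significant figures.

T = −(ħ²/2m) d²/dx², so ⟨T⟩ = −(ħ²/2m) ∫ u*·u'' dx; with m = 1.04.
d/dx sin(nπx/L) = (nπ/L)·cos(nπx/L) and d²/dx² sin(nπx/L) = −(nπ/L)²·sin(nπx/L); on 0 ≤ x ≤ L, ∫sin²(nπx/L) dx = L/2 and ∫sin(nπx/L)·cos(nπx/L) dx = 0.
⟨T⟩ = 0.89180.

0.892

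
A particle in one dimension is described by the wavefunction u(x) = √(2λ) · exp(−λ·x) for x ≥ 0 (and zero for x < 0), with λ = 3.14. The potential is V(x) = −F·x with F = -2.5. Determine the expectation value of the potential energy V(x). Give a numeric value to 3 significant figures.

⟨V⟩ = ∫ V(x)·|u|² dx.
Every integrand reduces to terms xʲ·e^(−2λx) on [0, ∞); use ∫₀^∞ xʲ·e^(−2λx) dx = j!/(2λ)^(j+1).
⟨V⟩ = 0.39809.

0.398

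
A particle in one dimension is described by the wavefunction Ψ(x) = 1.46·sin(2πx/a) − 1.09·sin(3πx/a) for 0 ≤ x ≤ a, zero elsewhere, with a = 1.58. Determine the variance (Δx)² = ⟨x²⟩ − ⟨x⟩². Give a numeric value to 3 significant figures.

0.0959

Compute ⟨x⟩ and ⟨x²⟩ separately, then (Δx)² = ⟨x²⟩ − ⟨x⟩².
On 0 ≤ x ≤ a (j ≠ l): ∫sin²(jπx/a) dx = a/2, ∫sin(jπx/a)·sin(lπx/a) dx = 0; diagonal moments ∫x·sin²(jπx/a) dx = a²/4, ∫x²·sin²(jπx/a) dx = a³·(1/6 − 1/(4j²π²)); cross terms ∫x·sin(jπx/a)·sin(lπx/a) dx = 0 for j + l even and −4jla²/(π²(j² − l²)²) for j + l odd, ∫x²·sin(jπx/a)·sin(lπx/a) dx = (−1)^(j+l)·4jla³/(π²(j² − l²)²); higher powers the same way via product-to-sum and parts.
Normalization: ∫|Ψ|² dx = 2.6226.
⟨x⟩ = 1.0847 and ⟨x²⟩ = 1.2724.
(Δx)² = 1.2724 − (1.0847)² = 0.095859.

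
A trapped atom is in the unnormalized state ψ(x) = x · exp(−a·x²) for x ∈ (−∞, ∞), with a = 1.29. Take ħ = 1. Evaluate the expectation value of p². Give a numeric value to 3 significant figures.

p² ψ = −ħ² d²ψ/dx²; ⟨p²⟩ = −ħ² ∫ ψ*·ψ'' dx / ∫|ψ|² dx.
Expand each integrand as polynomial × e^(−2ax²) and use ∫x^(2j)·e^(−2ax²) dx = (2j−1)!!/(4a)^j · √(π/(2a)), odd powers → 0; here √(π/(2a)) = 1.1035. Differentiate with the product rule, d/dx e^(−ax²) = −2ax·e^(−ax²).
State is unnormalized: ∫|ψ|² dx = 0.21385, and ∫ψ*·(−ħ² ψ'') dx = 0.82761, so ⟨p²⟩ = 0.82761 / 0.21385.
⟨p²⟩ = 3.8700.

3.87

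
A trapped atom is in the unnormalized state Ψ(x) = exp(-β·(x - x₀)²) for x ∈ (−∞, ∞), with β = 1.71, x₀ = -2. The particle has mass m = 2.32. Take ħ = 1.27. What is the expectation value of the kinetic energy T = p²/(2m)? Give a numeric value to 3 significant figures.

T = −(ħ²/2m) d²/dx², so ⟨T⟩ = −(ħ²/2m) ∫ Ψ*·Ψ'' dx / ∫|Ψ|² dx; with m = 2.32.
Gaussian moments (u = x − x₀): ∫u^(2j)·e^(−2βu²) du = (2j−1)!!/(4β)^j · √(π/(2β)), odd powers integrate to 0; here √(π/(2β)) = 0.95843. Derivatives: d/dx e^(−βu²) = −2βu·e^(−βu²), d²/dx² e^(−βu²) = (4β²u² − 2β)·e^(−βu²).
State is unnormalized: ∫|Ψ|² dx = 0.95843, and ∫Ψ*·(−ħ²/2m · Ψ'') dx = 0.56970, so ⟨T⟩ = 0.56970 / 0.95843.
⟨T⟩ = 0.59441.

0.594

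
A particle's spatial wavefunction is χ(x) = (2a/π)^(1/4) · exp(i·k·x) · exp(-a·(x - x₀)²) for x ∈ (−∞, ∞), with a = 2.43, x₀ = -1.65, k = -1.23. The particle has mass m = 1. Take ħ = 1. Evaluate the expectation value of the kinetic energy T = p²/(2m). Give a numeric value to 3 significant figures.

1.97

T = −(ħ²/2m) d²/dx², so ⟨T⟩ = −(ħ²/2m) ∫ χ*·χ'' dx; with m = 1.
Gaussian moments (u = x − x₀): ∫u^(2j)·e^(−2au²) du = (2j−1)!!/(4a)^j · √(π/(2a)), odd powers integrate to 0; here √(π/(2a)) = 0.80400. Derivatives: χ′ = (ik − 2au)·χ, χ″ = ((ik − 2au)² − 2a)·χ; the odd-in-u pieces drop out.
⟨T⟩ = 1.9715.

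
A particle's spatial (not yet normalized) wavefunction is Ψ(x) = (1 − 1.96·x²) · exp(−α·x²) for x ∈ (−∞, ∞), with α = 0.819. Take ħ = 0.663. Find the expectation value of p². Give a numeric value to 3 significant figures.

p² Ψ = −ħ² d²Ψ/dx²; ⟨p²⟩ = −ħ² ∫ Ψ*·Ψ'' dx / ∫|Ψ|² dx.
Expand each integrand as polynomial × e^(−2αx²) and use ∫x^(2j)·e^(−2αx²) dx = (2j−1)!!/(4α)^j · √(π/(2α)), odd powers → 0; here √(π/(2α)) = 1.3849. Differentiate with the product rule, d/dx e^(−αx²) = −2αx·e^(−αx²).
State is unnormalized: ∫|Ψ|² dx = 1.2149, and ∫Ψ*·(−ħ² Ψ'') dx = 2.3444, so ⟨p²⟩ = 2.3444 / 1.2149.
⟨p²⟩ = 1.9297.

1.93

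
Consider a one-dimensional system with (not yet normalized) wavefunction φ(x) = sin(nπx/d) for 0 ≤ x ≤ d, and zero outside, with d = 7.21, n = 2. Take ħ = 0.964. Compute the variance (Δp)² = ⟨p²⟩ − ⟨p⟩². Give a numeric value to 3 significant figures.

Compute ⟨p⟩ and ⟨p²⟩ separately; (Δp)² = ⟨p²⟩ − ⟨p⟩².
d/dx sin(nπx/d) = (nπ/d)·cos(nπx/d) and d²/dx² sin(nπx/d) = −(nπ/d)²·sin(nπx/d); on 0 ≤ x ≤ d, ∫sin²(nπx/d) dx = d/2 and ∫sin(nπx/d)·cos(nπx/d) dx = 0.
Normalization: ∫|φ|² dx = 3.6050.
⟨p⟩ = 0.0000 and ⟨p²⟩ = 0.70574.
(Δp)² = 0.70574 − (0.0000)² = 0.70574.

0.706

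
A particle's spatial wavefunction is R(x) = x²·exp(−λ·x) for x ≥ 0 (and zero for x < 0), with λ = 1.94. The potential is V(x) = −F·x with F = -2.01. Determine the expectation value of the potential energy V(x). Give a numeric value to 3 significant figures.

2.59

⟨V⟩ = ∫ V(x)·|R|² dx / ∫|R|² dx.
Every integrand reduces to terms xʲ·e^(−2λx) on [0, ∞); use ∫₀^∞ xʲ·e^(−2λx) dx = j!/(2λ)^(j+1).
State is unnormalized: ∫|R|² dx = 0.027293, and ∫R*·V(x)·R dx = 0.070695, so ⟨V⟩ = 0.070695 / 0.027293.
⟨V⟩ = 2.5902.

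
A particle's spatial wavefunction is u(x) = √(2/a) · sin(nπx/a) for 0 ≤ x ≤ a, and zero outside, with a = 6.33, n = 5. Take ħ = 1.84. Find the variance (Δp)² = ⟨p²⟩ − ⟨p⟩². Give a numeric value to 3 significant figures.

20.8

Compute ⟨p⟩ and ⟨p²⟩ separately; (Δp)² = ⟨p²⟩ − ⟨p⟩².
d/dx sin(nπx/a) = (nπ/a)·cos(nπx/a) and d²/dx² sin(nπx/a) = −(nπ/a)²·sin(nπx/a); on 0 ≤ x ≤ a, ∫sin²(nπx/a) dx = a/2 and ∫sin(nπx/a)·cos(nπx/a) dx = 0.
⟨p⟩ = 0.0000 and ⟨p²⟩ = 20.848.
(Δp)² = 20.848 − (0.0000)² = 20.848.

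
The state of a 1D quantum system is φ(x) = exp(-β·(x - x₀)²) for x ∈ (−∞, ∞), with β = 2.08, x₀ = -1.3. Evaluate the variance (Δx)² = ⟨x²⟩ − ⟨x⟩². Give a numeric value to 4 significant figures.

Compute ⟨x⟩ and ⟨x²⟩ separately, then (Δx)² = ⟨x²⟩ − ⟨x⟩².
Gaussian moments (u = x − x₀): ∫u^(2j)·e^(−2βu²) du = (2j−1)!!/(4β)^j · √(π/(2β)), odd powers integrate to 0; here √(π/(2β)) = 0.86902.
Normalization: ∫|φ|² dx = 0.86902.
⟨x⟩ = -1.3000 and ⟨x²⟩ = 1.8102.
(Δx)² = 1.8102 − (-1.3000)² = 0.12019.

0.1202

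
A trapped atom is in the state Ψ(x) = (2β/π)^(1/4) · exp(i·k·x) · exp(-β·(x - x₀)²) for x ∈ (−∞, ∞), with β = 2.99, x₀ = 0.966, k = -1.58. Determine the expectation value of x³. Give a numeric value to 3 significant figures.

1.14

⟨x³⟩ = ∫ x³·|Ψ|² dx (integrals over the domain).
Gaussian moments (u = x − x₀): ∫u^(2j)·e^(−2βu²) du = (2j−1)!!/(4β)^j · √(π/(2β)), odd powers integrate to 0; here √(π/(2β)) = 0.72481.
⟨x³⟩ = 1.1437.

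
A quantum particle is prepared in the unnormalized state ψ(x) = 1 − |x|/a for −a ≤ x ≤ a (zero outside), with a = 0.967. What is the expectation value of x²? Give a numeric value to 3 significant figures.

0.0935

⟨x²⟩ = ∫ x²·|ψ|² dx / ∫|ψ|² dx (integrals over the domain).
ψ is even, so ∫ over [−a, a] = 2∫₀ᵃ with ψ = 1 − x/a there: ∫₀ᵃ (1 − x/a)² dx = a/3, ∫₀ᵃ x²(1 − x/a)² dx = a³/30, ∫₀ᵃ x⁴(1 − x/a)² dx = a⁵/105.
State is unnormalized: ∫|ψ|² dx = 0.64467, and ∫ψ*·x²·ψ dx = 0.060282, so ⟨x²⟩ = 0.060282 / 0.64467.
⟨x²⟩ = 0.093509.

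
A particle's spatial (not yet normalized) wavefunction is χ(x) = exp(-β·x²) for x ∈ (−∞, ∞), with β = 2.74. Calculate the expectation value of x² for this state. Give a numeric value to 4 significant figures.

⟨x²⟩ = ∫ x²·|χ|² dx / ∫|χ|² dx (integrals over the domain).
Gaussian moments: ∫x^(2j)·e^(−2βx²) dx = (2j−1)!!/(4β)^j · √(π/(2β)), odd powers integrate to 0; here √(π/(2β)) = 0.75715.
State is unnormalized: ∫|χ|² dx = 0.75715, and ∫χ*·x²·χ dx = 0.069083, so ⟨x²⟩ = 0.069083 / 0.75715.
⟨x²⟩ = 0.091241.

0.09124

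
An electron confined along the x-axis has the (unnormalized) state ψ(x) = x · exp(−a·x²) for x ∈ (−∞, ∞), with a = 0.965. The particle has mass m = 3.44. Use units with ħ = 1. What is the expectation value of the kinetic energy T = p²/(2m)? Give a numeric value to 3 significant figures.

0.421

T = −(ħ²/2m) d²/dx², so ⟨T⟩ = −(ħ²/2m) ∫ ψ*·ψ'' dx / ∫|ψ|² dx; with m = 3.44.
Expand each integrand as polynomial × e^(−2ax²) and use ∫x^(2j)·e^(−2ax²) dx = (2j−1)!!/(4a)^j · √(π/(2a)), odd powers → 0; here √(π/(2a)) = 1.2758. Differentiate with the product rule, d/dx e^(−ax²) = −2ax·e^(−ax²).
State is unnormalized: ∫|ψ|² dx = 0.33053, and ∫ψ*·(−ħ²/2m · ψ'') dx = 0.13908, so ⟨T⟩ = 0.13908 / 0.33053.
⟨T⟩ = 0.42078.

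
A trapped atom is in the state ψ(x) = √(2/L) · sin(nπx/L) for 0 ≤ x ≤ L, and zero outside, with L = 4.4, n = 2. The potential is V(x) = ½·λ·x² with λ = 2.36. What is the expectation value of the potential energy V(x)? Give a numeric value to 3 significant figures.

7.33

⟨V⟩ = ∫ V(x)·|ψ|² dx.
With sin²θ = (1 − cos2θ)/2 on 0 ≤ x ≤ L: ∫sin²(nπx/L) dx = L/2, ∫x·sin²(nπx/L) dx = L²/4, ∫x²·sin²(nπx/L) dx = L³·(1/6 − 1/(4n²π²)); higher powers xᵏ the same way, integrating xᵏ·cos(2nπx/L) by parts.
⟨V⟩ = 7.3256.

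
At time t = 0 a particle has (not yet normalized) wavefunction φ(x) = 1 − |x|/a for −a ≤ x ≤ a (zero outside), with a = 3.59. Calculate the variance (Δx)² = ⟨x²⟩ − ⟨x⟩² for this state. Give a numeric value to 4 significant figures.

Compute ⟨x⟩ and ⟨x²⟩ separately, then (Δx)² = ⟨x²⟩ − ⟨x⟩².
φ is even, so ∫ over [−a, a] = 2∫₀ᵃ with φ = 1 − x/a there: ∫₀ᵃ (1 − x/a)² dx = a/3, ∫₀ᵃ x²(1 − x/a)² dx = a³/30, ∫₀ᵃ x⁴(1 − x/a)² dx = a⁵/105.
Normalization: ∫|φ|² dx = 2.3933.
⟨x⟩ = 0.0000 and ⟨x²⟩ = 1.2888.
(Δx)² = 1.2888 − (0.0000)² = 1.2888.

1.289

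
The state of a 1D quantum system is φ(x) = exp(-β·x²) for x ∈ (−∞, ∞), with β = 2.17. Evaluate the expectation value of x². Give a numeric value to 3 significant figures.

0.115

⟨x²⟩ = ∫ x²·|φ|² dx / ∫|φ|² dx (integrals over the domain).
Gaussian moments: ∫x^(2j)·e^(−2βx²) dx = (2j−1)!!/(4β)^j · √(π/(2β)), odd powers integrate to 0; here √(π/(2β)) = 0.85081.
State is unnormalized: ∫|φ|² dx = 0.85081, and ∫φ*·x²·φ dx = 0.098019, so ⟨x²⟩ = 0.098019 / 0.85081.
⟨x²⟩ = 0.11521.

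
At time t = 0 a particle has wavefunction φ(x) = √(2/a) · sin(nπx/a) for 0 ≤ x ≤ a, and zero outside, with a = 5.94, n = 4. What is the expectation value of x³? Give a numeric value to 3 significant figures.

51.4

⟨x³⟩ = ∫ x³·|φ|² dx (integrals over the domain).
With sin²θ = (1 − cos2θ)/2 on 0 ≤ x ≤ a: ∫sin²(nπx/a) dx = a/2, ∫x·sin²(nπx/a) dx = a²/4, ∫x²·sin²(nπx/a) dx = a³·(1/6 − 1/(4n²π²)); higher powers xᵏ the same way, integrating xᵏ·cos(2nπx/a) by parts.
⟨x³⟩ = 51.401.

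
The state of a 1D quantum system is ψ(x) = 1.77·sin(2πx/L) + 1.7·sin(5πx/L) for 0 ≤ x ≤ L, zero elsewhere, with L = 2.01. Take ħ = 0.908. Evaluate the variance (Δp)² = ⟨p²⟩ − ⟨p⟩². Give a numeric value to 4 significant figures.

28.35

Compute ⟨p⟩ and ⟨p²⟩ separately; (Δp)² = ⟨p²⟩ − ⟨p⟩².
d²/dx² sin(jπx/L) = −(jπ/L)²·sin(jπx/L); on 0 ≤ x ≤ L, ∫sin²(jπx/L) dx = L/2 and ∫sin(jπx/L)·sin(lπx/L) dx = 0 for j ≠ l, so only diagonal terms survive in ∫|ψ|² and ∫ψ·ψ″; ∫ψ·ψ′ dx = [ψ²/2] between the walls = 0.
Normalization: ∫|ψ|² dx = 6.0530.
⟨p⟩ = 0.0000 and ⟨p²⟩ = 28.351.
(Δp)² = 28.351 − (0.0000)² = 28.351.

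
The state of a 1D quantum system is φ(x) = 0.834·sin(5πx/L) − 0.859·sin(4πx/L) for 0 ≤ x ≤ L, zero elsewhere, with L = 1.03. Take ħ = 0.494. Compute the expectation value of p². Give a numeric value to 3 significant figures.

p² φ = −ħ² d²φ/dx²; ⟨p²⟩ = −ħ² ∫ φ*·φ'' dx / ∫|φ|² dx.
d²/dx² sin(jπx/L) = −(jπ/L)²·sin(jπx/L); on 0 ≤ x ≤ L, ∫sin²(jπx/L) dx = L/2 and ∫sin(jπx/L)·sin(lπx/L) dx = 0 for j ≠ l, so only diagonal terms survive in ∫|φ|² and ∫φ·φ″; ∫φ·φ′ dx = [φ²/2] between the walls = 0.
State is unnormalized: ∫|φ|² dx = 0.73822, and ∫φ*·(−ħ² φ'') dx = 34.135, so ⟨p²⟩ = 34.135 / 0.73822.
⟨p²⟩ = 46.239.

46.2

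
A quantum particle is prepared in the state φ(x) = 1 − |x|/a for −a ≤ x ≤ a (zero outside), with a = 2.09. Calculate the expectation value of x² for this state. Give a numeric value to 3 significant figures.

0.437

⟨x²⟩ = ∫ x²·|φ|² dx / ∫|φ|² dx (integrals over the domain).
φ is even, so ∫ over [−a, a] = 2∫₀ᵃ with φ = 1 − x/a there: ∫₀ᵃ (1 − x/a)² dx = a/3, ∫₀ᵃ x²(1 − x/a)² dx = a³/30, ∫₀ᵃ x⁴(1 − x/a)² dx = a⁵/105.
State is unnormalized: ∫|φ|² dx = 1.3933, and ∫φ*·x²·φ dx = 0.60862, so ⟨x²⟩ = 0.60862 / 1.3933.
⟨x²⟩ = 0.43681.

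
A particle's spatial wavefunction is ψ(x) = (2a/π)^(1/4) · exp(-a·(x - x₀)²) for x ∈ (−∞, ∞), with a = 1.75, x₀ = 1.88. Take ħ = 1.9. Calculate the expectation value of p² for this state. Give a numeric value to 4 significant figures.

p² ψ = −ħ² d²ψ/dx²; ⟨p²⟩ = −ħ² ∫ ψ*·ψ'' dx.
Gaussian moments (u = x − x₀): ∫u^(2j)·e^(−2au²) du = (2j−1)!!/(4a)^j · √(π/(2a)), odd powers integrate to 0; here √(π/(2a)) = 0.94742. Derivatives: d/dx e^(−au²) = −2au·e^(−au²), d²/dx² e^(−au²) = (4a²u² − 2a)·e^(−au²).
⟨p²⟩ = 6.3175.

6.318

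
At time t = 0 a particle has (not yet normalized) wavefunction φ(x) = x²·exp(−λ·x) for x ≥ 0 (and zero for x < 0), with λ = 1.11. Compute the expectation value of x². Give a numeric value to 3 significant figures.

⟨x²⟩ = ∫ x²·|φ|² dx / ∫|φ|² dx (integrals over the domain).
Every integrand reduces to terms xʲ·e^(−2λx) on [0, ∞); use ∫₀^∞ xʲ·e^(−2λx) dx = j!/(2λ)^(j+1).
State is unnormalized: ∫|φ|² dx = 0.44509, and ∫φ*·x²·φ dx = 2.7093, so ⟨x²⟩ = 2.7093 / 0.44509.
⟨x²⟩ = 6.0872.

6.09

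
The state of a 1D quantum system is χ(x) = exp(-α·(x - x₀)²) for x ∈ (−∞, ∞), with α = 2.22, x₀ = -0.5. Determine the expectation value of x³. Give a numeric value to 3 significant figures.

⟨x³⟩ = ∫ x³·|χ|² dx / ∫|χ|² dx (integrals over the domain).
Gaussian moments (u = x − x₀): ∫u^(2j)·e^(−2αu²) du = (2j−1)!!/(4α)^j · √(π/(2α)), odd powers integrate to 0; here √(π/(2α)) = 0.84117.
State is unnormalized: ∫|χ|² dx = 0.84117, and ∫χ*·x³·χ dx = -0.24724, so ⟨x³⟩ = -0.24724 / 0.84117.
⟨x³⟩ = -0.29392.

-0.294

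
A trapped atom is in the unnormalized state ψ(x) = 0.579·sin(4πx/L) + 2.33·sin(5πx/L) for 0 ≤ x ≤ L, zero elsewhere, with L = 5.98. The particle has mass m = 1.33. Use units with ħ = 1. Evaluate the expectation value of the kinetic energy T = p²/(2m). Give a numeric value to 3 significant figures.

2.54

T = −(ħ²/2m) d²/dx², so ⟨T⟩ = −(ħ²/2m) ∫ ψ*·ψ'' dx / ∫|ψ|² dx; with m = 1.33.
d²/dx² sin(jπx/L) = −(jπ/L)²·sin(jπx/L); on 0 ≤ x ≤ L, ∫sin²(jπx/L) dx = L/2 and ∫sin(jπx/L)·sin(lπx/L) dx = 0 for j ≠ l, so only diagonal terms survive in ∫|ψ|² and ∫ψ·ψ″; ∫ψ·ψ′ dx = [ψ²/2] between the walls = 0.
State is unnormalized: ∫|ψ|² dx = 17.235, and ∫ψ*·(−ħ²/2m · ψ'') dx = 43.770, so ⟨T⟩ = 43.770 / 17.235.
⟨T⟩ = 2.5396.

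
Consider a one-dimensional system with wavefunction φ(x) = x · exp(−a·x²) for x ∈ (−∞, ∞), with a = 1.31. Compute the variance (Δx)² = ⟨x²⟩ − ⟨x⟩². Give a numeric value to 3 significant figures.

0.573

Compute ⟨x⟩ and ⟨x²⟩ separately, then (Δx)² = ⟨x²⟩ − ⟨x⟩².
Expand each integrand as polynomial × e^(−2ax²) and use ∫x^(2j)·e^(−2ax²) dx = (2j−1)!!/(4a)^j · √(π/(2a)), odd powers → 0; here √(π/(2a)) = 1.0950.
Normalization: ∫|φ|² dx = 0.20897.
⟨x⟩ = 0.0000 and ⟨x²⟩ = 0.57252.
(Δx)² = 0.57252 − (0.0000)² = 0.57252.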